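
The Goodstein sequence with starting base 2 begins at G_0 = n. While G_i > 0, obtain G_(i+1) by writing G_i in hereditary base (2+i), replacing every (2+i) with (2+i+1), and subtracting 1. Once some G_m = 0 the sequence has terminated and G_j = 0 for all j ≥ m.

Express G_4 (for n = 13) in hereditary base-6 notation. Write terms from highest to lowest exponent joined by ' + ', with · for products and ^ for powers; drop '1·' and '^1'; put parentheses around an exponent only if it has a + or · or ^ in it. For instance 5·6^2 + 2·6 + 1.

6^(6 + 1) + 3·6^3 + 3·6^2 + 3·6 + 1

(0) 13|_2 = 2^(2 + 1) + 2^2 + 1 ↦ 3^(3 + 1) + 3^3 + 1|_3 = 109 ⇒ 108
(1) 108|_3 = 3^(3 + 1) + 3^3 ↦ 4^(4 + 1) + 4^4|_4 = 1280 ⇒ 1279
(2) 1279|_4 = 4^(4 + 1) + 3·4^3 + 3·4^2 + 3·4 + 3 ↦ 5^(5 + 1) + 3·5^3 + 3·5^2 + 3·5 + 3|_5 = 16093 ⇒ 16092
(3) 16092|_5 = 5^(5 + 1) + 3·5^3 + 3·5^2 + 3·5 + 2 ↦ 6^(6 + 1) + 3·6^3 + 3·6^2 + 3·6 + 2|_6 = 280712 ⇒ 280711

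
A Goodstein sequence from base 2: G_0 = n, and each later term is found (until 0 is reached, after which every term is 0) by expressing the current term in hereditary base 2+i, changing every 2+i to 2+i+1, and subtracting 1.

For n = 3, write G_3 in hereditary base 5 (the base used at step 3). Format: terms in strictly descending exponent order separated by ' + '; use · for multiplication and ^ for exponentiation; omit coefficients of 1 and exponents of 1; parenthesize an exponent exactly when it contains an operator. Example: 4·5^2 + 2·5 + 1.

G_0 = 3. HB_2(3) = 2 + 1. Bump = 4. G_1 = 3.
G_1 = 3. HB_3(3) = 3. Bump = 4. G_2 = 3.
G_2 = 3. HB_4(3) = 3. Bump = 3. G_3 = 2.
G_3 = 2. HB_5(2) = 2. Bump = 2. G_4 = 1.

2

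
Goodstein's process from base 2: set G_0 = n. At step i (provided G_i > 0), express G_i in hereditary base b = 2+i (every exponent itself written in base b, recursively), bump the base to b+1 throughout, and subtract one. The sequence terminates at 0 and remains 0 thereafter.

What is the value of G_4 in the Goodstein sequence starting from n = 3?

G_0=3  [base 2] 2 + 1  →[2↦3]→  3 + 1 = 4  −1 ⇒ G_1=3
G_1=3  [base 3] 3  →[3↦4]→  4 = 4  −1 ⇒ G_2=3
G_2=3  [base 4] 3  →[4↦5]→  3 = 3  −1 ⇒ G_3=2
G_3=2  [base 5] 2  →[5↦6]→  2 = 2  −1 ⇒ G_4=1
G_4=1  [base 6] 1  →[6↦7]→  1 = 1  −1 ⇒ G_5=0

1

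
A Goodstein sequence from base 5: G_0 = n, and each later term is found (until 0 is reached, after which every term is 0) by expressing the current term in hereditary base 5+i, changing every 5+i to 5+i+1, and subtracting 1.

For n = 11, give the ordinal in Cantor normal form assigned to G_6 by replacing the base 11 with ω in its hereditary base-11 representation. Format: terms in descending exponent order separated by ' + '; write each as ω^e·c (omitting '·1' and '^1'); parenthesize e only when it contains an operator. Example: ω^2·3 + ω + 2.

step 0: 11 = 2·5 + 1; sub 6 for 5: 2·6 + 1; = 13; G_1 = 13−1 = 12
step 1: 12 = 2·6; sub 7 for 6: 2·7; = 14; G_2 = 14−1 = 13
step 2: 13 = 7 + 6; sub 8 for 7: 8 + 6; = 14; G_3 = 14−1 = 13
step 3: 13 = 8 + 5; sub 9 for 8: 9 + 5; = 14; G_4 = 14−1 = 13
step 4: 13 = 9 + 4; sub 10 for 9: 10 + 4; = 14; G_5 = 14−1 = 13
step 5: 13 = 10 + 3; sub 11 for 10: 11 + 3; = 14; G_6 = 14−1 = 13
step 6: 13 = 11 + 2; sub 12 for 11: 12 + 2; = 14; G_7 = 14−1 = 13

ω + 2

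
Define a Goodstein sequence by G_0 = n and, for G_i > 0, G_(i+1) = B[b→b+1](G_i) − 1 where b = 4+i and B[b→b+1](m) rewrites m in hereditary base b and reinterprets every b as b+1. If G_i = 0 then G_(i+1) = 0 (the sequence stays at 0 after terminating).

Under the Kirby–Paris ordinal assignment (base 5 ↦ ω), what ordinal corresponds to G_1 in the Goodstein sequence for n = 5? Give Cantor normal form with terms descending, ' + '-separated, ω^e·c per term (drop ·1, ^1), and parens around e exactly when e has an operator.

base 4: 5 = 4 + 1; at 5: 5 + 1 = 6; next = 5
base 5: 5 = 5; at 6: 6 = 6; next = 5

ω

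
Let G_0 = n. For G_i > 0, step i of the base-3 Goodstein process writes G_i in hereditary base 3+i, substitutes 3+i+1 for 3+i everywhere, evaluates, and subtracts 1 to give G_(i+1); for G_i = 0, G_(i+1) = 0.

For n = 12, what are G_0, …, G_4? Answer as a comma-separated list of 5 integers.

12, 19, 27, 37, 49

i=0: 12 = 3^2 + 3 (b=3); 3→4: 4^2 + 4 = 20; 20−1 = 19
i=1: 19 = 4^2 + 3 (b=4); 4→5: 5^2 + 3 = 28; 28−1 = 27
i=2: 27 = 5^2 + 2 (b=5); 5→6: 6^2 + 2 = 38; 38−1 = 37
i=3: 37 = 6^2 + 1 (b=6); 6→7: 7^2 + 1 = 50; 50−1 = 49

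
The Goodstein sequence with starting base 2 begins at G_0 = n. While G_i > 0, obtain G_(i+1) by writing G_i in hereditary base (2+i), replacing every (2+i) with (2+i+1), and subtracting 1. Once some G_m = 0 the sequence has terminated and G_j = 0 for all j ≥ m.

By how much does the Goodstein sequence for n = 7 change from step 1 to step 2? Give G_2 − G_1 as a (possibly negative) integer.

229

base 2: 7 = 2^2 + 2 + 1; at 3: 3^3 + 3 + 1 = 31; next = 30
base 3: 30 = 3^3 + 3; at 4: 4^4 + 4 = 260; next = 259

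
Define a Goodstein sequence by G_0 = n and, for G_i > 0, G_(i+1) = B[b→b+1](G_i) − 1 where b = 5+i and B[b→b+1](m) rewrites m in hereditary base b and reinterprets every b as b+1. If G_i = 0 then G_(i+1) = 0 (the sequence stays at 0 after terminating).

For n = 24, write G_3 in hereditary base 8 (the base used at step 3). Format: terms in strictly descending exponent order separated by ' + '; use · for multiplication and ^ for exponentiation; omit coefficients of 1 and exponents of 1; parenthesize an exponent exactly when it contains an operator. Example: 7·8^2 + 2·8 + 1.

base 5: 24 = 4·5 + 4; at 6: 4·6 + 4 = 28; next = 27
base 6: 27 = 4·6 + 3; at 7: 4·7 + 3 = 31; next = 30
base 7: 30 = 4·7 + 2; at 8: 4·8 + 2 = 34; next = 33
base 8: 33 = 4·8 + 1; at 9: 4·9 + 1 = 37; next = 36

4·8 + 1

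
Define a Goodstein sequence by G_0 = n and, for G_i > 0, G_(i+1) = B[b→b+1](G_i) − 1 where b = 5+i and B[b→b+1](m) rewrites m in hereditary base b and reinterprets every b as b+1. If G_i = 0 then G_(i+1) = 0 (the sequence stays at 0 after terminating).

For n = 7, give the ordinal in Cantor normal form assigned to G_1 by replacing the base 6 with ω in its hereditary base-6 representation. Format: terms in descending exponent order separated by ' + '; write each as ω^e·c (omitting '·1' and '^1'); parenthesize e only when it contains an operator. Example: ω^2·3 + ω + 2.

G_0 = 7. HB_5(7) = 5 + 2. Bump = 8. G_1 = 7.
G_1 = 7. HB_6(7) = 6 + 1. Bump = 8. G_2 = 7.

ω + 1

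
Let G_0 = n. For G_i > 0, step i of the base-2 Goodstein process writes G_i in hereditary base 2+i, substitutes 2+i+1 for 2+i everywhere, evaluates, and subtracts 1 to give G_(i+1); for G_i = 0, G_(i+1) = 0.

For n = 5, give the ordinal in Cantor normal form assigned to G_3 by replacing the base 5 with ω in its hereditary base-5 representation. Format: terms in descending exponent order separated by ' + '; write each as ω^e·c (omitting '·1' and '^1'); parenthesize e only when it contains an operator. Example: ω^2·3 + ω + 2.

ω^3·3 + ω^2·3 + ω·3 + 2

5 —HB2→ 2^2 + 1 —bump→ 3^3 + 1 = 28 —(−1)→ 27
27 —HB3→ 3^3 —bump→ 4^4 = 256 —(−1)→ 255
255 —HB4→ 3·4^3 + 3·4^2 + 3·4 + 3 —bump→ 3·5^3 + 3·5^2 + 3·5 + 3 = 468 —(−1)→ 467
467 —HB5→ 3·5^3 + 3·5^2 + 3·5 + 2 —bump→ 3·6^3 + 3·6^2 + 3·6 + 2 = 776 —(−1)→ 775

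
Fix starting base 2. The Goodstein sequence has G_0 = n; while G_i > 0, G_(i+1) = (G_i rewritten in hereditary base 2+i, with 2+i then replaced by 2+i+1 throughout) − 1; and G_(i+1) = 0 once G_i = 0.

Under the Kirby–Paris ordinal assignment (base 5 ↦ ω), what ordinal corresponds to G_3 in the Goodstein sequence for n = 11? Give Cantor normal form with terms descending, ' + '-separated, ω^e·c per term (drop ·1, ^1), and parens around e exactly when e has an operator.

ω^(ω + 1) + 2

[0] 11 ≡ 2^(2 + 1) + 2 + 1 (base 2). Lift 3: 85. −1: 84.
[1] 84 ≡ 3^(3 + 1) + 3 (base 3). Lift 4: 1028. −1: 1027.
[2] 1027 ≡ 4^(4 + 1) + 3 (base 4). Lift 5: 15628. −1: 15627.
[3] 15627 ≡ 5^(5 + 1) + 2 (base 5). Lift 6: 279938. −1: 279937.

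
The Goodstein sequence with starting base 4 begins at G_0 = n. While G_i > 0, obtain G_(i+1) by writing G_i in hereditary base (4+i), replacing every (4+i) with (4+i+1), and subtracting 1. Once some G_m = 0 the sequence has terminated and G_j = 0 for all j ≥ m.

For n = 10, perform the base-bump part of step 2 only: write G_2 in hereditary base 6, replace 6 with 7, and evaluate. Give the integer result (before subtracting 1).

14

(0) 10|_4 = 2·4 + 2 ↦ 2·5 + 2|_5 = 12 ⇒ 11
(1) 11|_5 = 2·5 + 1 ↦ 2·6 + 1|_6 = 13 ⇒ 12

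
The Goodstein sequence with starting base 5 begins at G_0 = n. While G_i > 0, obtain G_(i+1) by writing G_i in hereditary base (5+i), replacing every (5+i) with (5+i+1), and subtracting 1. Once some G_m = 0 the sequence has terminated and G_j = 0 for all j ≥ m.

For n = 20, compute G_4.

G_0 = 20. HB_5(20) = 4·5. Bump = 24. G_1 = 23.
G_1 = 23. HB_6(23) = 3·6 + 5. Bump = 26. G_2 = 25.
G_2 = 25. HB_7(25) = 3·7 + 4. Bump = 28. G_3 = 27.
G_3 = 27. HB_8(27) = 3·8 + 3. Bump = 30. G_4 = 29.
G_4 = 29. HB_9(29) = 3·9 + 2. Bump = 32. G_5 = 31.

29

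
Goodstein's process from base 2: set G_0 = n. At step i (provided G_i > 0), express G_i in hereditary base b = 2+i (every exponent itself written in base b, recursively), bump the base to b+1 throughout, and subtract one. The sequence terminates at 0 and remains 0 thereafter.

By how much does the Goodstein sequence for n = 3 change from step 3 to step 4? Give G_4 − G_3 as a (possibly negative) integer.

base 2: 3 = 2 + 1; at 3: 3 + 1 = 4; next = 3
base 3: 3 = 3; at 4: 4 = 4; next = 3
base 4: 3 = 3; at 5: 3 = 3; next = 2
base 5: 2 = 2; at 6: 2 = 2; next = 1

-1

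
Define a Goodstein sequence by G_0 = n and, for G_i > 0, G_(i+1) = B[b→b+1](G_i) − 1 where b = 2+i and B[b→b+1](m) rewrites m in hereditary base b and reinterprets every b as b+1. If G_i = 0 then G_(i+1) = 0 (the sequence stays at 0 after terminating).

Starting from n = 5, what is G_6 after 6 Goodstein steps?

1751

step 0: 5 = 2^2 + 1; sub 3 for 2: 3^3 + 1; = 28; G_1 = 28−1 = 27
step 1: 27 = 3^3; sub 4 for 3: 4^4; = 256; G_2 = 256−1 = 255
step 2: 255 = 3·4^3 + 3·4^2 + 3·4 + 3; sub 5 for 4: 3·5^3 + 3·5^2 + 3·5 + 3; = 468; G_3 = 468−1 = 467
step 3: 467 = 3·5^3 + 3·5^2 + 3·5 + 2; sub 6 for 5: 3·6^3 + 3·6^2 + 3·6 + 2; = 776; G_4 = 776−1 = 775
step 4: 775 = 3·6^3 + 3·6^2 + 3·6 + 1; sub 7 for 6: 3·7^3 + 3·7^2 + 3·7 + 1; = 1198; G_5 = 1198−1 = 1197
step 5: 1197 = 3·7^3 + 3·7^2 + 3·7; sub 8 for 7: 3·8^3 + 3·8^2 + 3·8; = 1752; G_6 = 1752−1 = 1751
step 6: 1751 = 3·8^3 + 3·8^2 + 2·8 + 7; sub 9 for 8: 3·9^3 + 3·9^2 + 2·9 + 7; = 2455; G_7 = 2455−1 = 2454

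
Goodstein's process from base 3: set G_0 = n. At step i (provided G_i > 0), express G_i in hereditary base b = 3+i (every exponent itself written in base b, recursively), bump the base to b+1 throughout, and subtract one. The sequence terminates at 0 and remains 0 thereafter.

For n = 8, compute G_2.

i=0: 8 = 2·3 + 2 (b=3); 3→4: 2·4 + 2 = 10; 10−1 = 9
i=1: 9 = 2·4 + 1 (b=4); 4→5: 2·5 + 1 = 11; 11−1 = 10

10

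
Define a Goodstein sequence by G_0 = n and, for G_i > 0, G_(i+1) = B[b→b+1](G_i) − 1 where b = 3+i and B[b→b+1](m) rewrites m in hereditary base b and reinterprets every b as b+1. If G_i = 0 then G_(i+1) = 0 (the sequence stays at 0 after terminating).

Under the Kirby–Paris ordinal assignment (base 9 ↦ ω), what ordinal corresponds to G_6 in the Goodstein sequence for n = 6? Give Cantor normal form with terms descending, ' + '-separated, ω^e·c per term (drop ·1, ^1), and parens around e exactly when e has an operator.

base 3: 6 = 2·3; at 4: 2·4 = 8; next = 7
base 4: 7 = 4 + 3; at 5: 5 + 3 = 8; next = 7
base 5: 7 = 5 + 2; at 6: 6 + 2 = 8; next = 7
base 6: 7 = 6 + 1; at 7: 7 + 1 = 8; next = 7
base 7: 7 = 7; at 8: 8 = 8; next = 7
base 8: 7 = 7; at 9: 7 = 7; next = 6

6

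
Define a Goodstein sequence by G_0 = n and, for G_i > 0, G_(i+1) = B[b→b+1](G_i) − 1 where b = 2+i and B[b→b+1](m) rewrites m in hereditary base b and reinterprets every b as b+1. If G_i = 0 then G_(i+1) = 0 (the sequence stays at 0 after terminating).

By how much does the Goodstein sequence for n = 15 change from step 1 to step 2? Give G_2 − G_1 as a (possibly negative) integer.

15 —HB2→ 2^(2 + 1) + 2^2 + 2 + 1 —bump→ 3^(3 + 1) + 3^3 + 3 + 1 = 112 —(−1)→ 111
111 —HB3→ 3^(3 + 1) + 3^3 + 3 —bump→ 4^(4 + 1) + 4^4 + 4 = 1284 —(−1)→ 1283

1172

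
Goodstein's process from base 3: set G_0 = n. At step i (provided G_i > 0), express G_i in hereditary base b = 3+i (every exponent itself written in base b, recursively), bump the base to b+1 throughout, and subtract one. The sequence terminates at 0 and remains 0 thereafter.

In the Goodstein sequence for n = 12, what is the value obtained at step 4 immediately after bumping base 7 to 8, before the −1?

step 0: 12 = 3^2 + 3; sub 4 for 3: 4^2 + 4; = 20; G_1 = 20−1 = 19
step 1: 19 = 4^2 + 3; sub 5 for 4: 5^2 + 3; = 28; G_2 = 28−1 = 27
step 2: 27 = 5^2 + 2; sub 6 for 5: 6^2 + 2; = 38; G_3 = 38−1 = 37
step 3: 37 = 6^2 + 1; sub 7 for 6: 7^2 + 1; = 50; G_4 = 50−1 = 49

64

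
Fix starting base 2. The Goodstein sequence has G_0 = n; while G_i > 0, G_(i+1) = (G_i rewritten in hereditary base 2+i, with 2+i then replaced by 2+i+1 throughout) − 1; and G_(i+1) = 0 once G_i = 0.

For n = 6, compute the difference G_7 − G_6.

base 2: 6 = 2^2 + 2; at 3: 3^3 + 3 = 30; next = 29
base 3: 29 = 3^3 + 2; at 4: 4^4 + 2 = 258; next = 257
base 4: 257 = 4^4 + 1; at 5: 5^5 + 1 = 3126; next = 3125
base 5: 3125 = 5^5; at 6: 6^6 = 46656; next = 46655
base 6: 46655 = 5·6^5 + 5·6^4 + 5·6^3 + 5·6^2 + 5·6 + 5; at 7: 5·7^5 + 5·7^4 + 5·7^3 + 5·7^2 + 5·7 + 5 = 98040; next = 98039
base 7: 98039 = 5·7^5 + 5·7^4 + 5·7^3 + 5·7^2 + 5·7 + 4; at 8: 5·8^5 + 5·8^4 + 5·8^3 + 5·8^2 + 5·8 + 4 = 187244; next = 187243
base 8: 187243 = 5·8^5 + 5·8^4 + 5·8^3 + 5·8^2 + 5·8 + 3; at 9: 5·9^5 + 5·9^4 + 5·9^3 + 5·9^2 + 5·9 + 3 = 332148; next = 332147

144904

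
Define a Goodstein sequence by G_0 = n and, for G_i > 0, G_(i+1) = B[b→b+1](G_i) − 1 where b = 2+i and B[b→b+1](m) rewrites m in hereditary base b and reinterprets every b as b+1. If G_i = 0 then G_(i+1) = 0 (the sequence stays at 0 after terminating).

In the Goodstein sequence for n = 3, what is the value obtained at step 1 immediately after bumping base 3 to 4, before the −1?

i=0: 3 = 2 + 1 (b=2); 2→3: 3 + 1 = 4; 4−1 = 3
i=1: 3 = 3 (b=3); 3→4: 4 = 4; 4−1 = 3

4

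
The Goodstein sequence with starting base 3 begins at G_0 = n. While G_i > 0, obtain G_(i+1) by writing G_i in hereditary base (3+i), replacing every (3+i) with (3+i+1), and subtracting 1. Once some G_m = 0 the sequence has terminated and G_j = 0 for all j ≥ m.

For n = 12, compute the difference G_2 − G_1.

G_0 = 12. HB_3(12) = 3^2 + 3. Bump = 20. G_1 = 19.
G_1 = 19. HB_4(19) = 4^2 + 3. Bump = 28. G_2 = 27.

8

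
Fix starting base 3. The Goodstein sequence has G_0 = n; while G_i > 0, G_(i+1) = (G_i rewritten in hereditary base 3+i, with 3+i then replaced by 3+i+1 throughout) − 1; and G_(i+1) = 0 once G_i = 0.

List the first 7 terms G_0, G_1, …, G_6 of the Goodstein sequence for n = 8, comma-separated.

8, 9, 10, 11, 11, 11, 11

G_0=8  [base 3] 2·3 + 2  →[3↦4]→  2·4 + 2 = 10  −1 ⇒ G_1=9
G_1=9  [base 4] 2·4 + 1  →[4↦5]→  2·5 + 1 = 11  −1 ⇒ G_2=10
G_2=10  [base 5] 2·5  →[5↦6]→  2·6 = 12  −1 ⇒ G_3=11
G_3=11  [base 6] 6 + 5  →[6↦7]→  7 + 5 = 12  −1 ⇒ G_4=11
G_4=11  [base 7] 7 + 4  →[7↦8]→  8 + 4 = 12  −1 ⇒ G_5=11
G_5=11  [base 8] 8 + 3  →[8↦9]→  9 + 3 = 12  −1 ⇒ G_6=11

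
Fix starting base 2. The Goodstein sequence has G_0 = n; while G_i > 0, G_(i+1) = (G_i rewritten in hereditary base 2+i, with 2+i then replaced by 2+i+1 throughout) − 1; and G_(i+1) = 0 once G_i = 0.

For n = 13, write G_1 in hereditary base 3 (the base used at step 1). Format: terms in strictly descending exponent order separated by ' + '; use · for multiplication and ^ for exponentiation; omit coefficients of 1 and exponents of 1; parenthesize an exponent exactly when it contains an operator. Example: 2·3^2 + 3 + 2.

3^(3 + 1) + 3^3

(0) 13|_2 = 2^(2 + 1) + 2^2 + 1 ↦ 3^(3 + 1) + 3^3 + 1|_3 = 109 ⇒ 108
(1) 108|_3 = 3^(3 + 1) + 3^3 ↦ 4^(4 + 1) + 4^4|_4 = 1280 ⇒ 1279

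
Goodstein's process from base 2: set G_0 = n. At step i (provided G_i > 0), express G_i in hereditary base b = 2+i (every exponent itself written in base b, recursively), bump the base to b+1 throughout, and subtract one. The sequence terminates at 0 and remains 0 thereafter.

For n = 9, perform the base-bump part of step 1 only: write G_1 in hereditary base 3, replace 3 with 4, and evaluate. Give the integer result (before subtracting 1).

1024

step 0: 9 = 2^(2 + 1) + 1; sub 3 for 2: 3^(3 + 1) + 1; = 82; G_1 = 82−1 = 81
step 1: 81 = 3^(3 + 1); sub 4 for 3: 4^(4 + 1); = 1024; G_2 = 1024−1 = 1023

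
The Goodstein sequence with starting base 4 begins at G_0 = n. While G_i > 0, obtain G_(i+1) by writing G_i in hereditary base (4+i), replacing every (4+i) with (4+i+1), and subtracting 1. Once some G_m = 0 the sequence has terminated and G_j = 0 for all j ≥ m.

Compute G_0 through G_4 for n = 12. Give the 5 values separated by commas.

base 4: 12 = 3·4; at 5: 3·5 = 15; next = 14
base 5: 14 = 2·5 + 4; at 6: 2·6 + 4 = 16; next = 15
base 6: 15 = 2·6 + 3; at 7: 2·7 + 3 = 17; next = 16
base 7: 16 = 2·7 + 2; at 8: 2·8 + 2 = 18; next = 17

12, 14, 15, 16, 17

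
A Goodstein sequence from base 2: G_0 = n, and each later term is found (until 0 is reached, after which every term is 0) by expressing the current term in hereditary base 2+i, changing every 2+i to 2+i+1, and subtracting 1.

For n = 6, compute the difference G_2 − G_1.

[0] 6 ≡ 2^2 + 2 (base 2). Lift 3: 30. −1: 29.
[1] 29 ≡ 3^3 + 2 (base 3). Lift 4: 258. −1: 257.

228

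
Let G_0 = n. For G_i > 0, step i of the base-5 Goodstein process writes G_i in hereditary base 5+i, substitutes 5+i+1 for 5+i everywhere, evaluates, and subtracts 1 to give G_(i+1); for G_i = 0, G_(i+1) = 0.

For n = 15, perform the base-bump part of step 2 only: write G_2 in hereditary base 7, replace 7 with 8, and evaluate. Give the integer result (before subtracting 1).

20

(0) 15|_5 = 3·5 ↦ 3·6|_6 = 18 ⇒ 17
(1) 17|_6 = 2·6 + 5 ↦ 2·7 + 5|_7 = 19 ⇒ 18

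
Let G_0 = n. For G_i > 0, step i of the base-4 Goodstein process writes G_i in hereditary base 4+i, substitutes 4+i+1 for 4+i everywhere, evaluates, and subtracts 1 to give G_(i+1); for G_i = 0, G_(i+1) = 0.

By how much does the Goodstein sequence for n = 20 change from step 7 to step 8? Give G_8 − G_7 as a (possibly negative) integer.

8

20 —HB4→ 4^2 + 4 —bump→ 5^2 + 5 = 30 —(−1)→ 29
29 —HB5→ 5^2 + 4 —bump→ 6^2 + 4 = 40 —(−1)→ 39
39 —HB6→ 6^2 + 3 —bump→ 7^2 + 3 = 52 —(−1)→ 51
51 —HB7→ 7^2 + 2 —bump→ 8^2 + 2 = 66 —(−1)→ 65
65 —HB8→ 8^2 + 1 —bump→ 9^2 + 1 = 82 —(−1)→ 81
81 —HB9→ 9^2 —bump→ 10^2 = 100 —(−1)→ 99
99 —HB10→ 9·10 + 9 —bump→ 9·11 + 9 = 108 —(−1)→ 107
107 —HB11→ 9·11 + 8 —bump→ 9·12 + 8 = 116 —(−1)→ 115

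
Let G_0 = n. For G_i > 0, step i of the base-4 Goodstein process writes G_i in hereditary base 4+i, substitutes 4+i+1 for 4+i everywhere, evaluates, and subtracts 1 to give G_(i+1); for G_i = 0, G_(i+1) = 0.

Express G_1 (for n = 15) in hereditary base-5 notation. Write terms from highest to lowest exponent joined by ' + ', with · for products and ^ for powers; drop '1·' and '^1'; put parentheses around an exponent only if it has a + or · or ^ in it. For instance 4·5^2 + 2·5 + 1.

G_0=15  [base 4] 3·4 + 3  →[4↦5]→  3·5 + 3 = 18  −1 ⇒ G_1=17
G_1=17  [base 5] 3·5 + 2  →[5↦6]→  3·6 + 2 = 20  −1 ⇒ G_2=19

3·5 + 2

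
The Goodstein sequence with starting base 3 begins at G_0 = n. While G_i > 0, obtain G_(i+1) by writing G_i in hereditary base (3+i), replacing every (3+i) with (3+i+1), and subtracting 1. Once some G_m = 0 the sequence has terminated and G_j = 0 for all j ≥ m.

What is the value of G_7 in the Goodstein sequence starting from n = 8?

[0] 8 ≡ 2·3 + 2 (base 3). Lift 4: 10. −1: 9.
[1] 9 ≡ 2·4 + 1 (base 4). Lift 5: 11. −1: 10.
[2] 10 ≡ 2·5 (base 5). Lift 6: 12. −1: 11.
[3] 11 ≡ 6 + 5 (base 6). Lift 7: 12. −1: 11.
[4] 11 ≡ 7 + 4 (base 7). Lift 8: 12. −1: 11.
[5] 11 ≡ 8 + 3 (base 8). Lift 9: 12. −1: 11.
[6] 11 ≡ 9 + 2 (base 9). Lift 10: 12. −1: 11.

11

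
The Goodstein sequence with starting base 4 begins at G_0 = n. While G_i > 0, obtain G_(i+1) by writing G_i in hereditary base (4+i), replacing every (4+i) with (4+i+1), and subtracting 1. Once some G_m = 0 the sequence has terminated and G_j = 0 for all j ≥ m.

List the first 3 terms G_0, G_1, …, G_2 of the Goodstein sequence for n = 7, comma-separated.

(0) 7|_4 = 4 + 3 ↦ 5 + 3|_5 = 8 ⇒ 7
(1) 7|_5 = 5 + 2 ↦ 6 + 2|_6 = 8 ⇒ 7

7, 7, 7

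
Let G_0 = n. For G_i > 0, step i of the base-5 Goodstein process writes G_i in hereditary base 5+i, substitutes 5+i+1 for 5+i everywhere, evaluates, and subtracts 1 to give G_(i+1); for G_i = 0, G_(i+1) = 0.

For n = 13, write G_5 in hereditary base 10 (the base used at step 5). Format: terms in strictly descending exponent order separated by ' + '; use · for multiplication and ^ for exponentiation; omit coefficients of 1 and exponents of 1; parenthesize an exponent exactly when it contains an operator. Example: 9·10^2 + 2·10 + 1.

10 + 7

G_0=13  [base 5] 2·5 + 3  →[5↦6]→  2·6 + 3 = 15  −1 ⇒ G_1=14
G_1=14  [base 6] 2·6 + 2  →[6↦7]→  2·7 + 2 = 16  −1 ⇒ G_2=15
G_2=15  [base 7] 2·7 + 1  →[7↦8]→  2·8 + 1 = 17  −1 ⇒ G_3=16
G_3=16  [base 8] 2·8  →[8↦9]→  2·9 = 18  −1 ⇒ G_4=17
G_4=17  [base 9] 9 + 8  →[9↦10]→  10 + 8 = 18  −1 ⇒ G_5=17
G_5=17  [base 10] 10 + 7  →[10↦11]→  11 + 7 = 18  −1 ⇒ G_6=17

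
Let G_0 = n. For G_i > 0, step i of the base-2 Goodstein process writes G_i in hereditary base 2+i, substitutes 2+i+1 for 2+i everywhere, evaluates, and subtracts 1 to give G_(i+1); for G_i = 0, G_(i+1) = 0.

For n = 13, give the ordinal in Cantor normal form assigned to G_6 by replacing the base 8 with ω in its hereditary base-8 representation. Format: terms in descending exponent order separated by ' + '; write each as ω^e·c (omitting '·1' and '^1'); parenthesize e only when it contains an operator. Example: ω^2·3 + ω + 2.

ω^(ω + 1) + ω^3·3 + ω^2·3 + ω·2 + 7

G_0=13  [base 2] 2^(2 + 1) + 2^2 + 1  →[2↦3]→  3^(3 + 1) + 3^3 + 1 = 109  −1 ⇒ G_1=108
G_1=108  [base 3] 3^(3 + 1) + 3^3  →[3↦4]→  4^(4 + 1) + 4^4 = 1280  −1 ⇒ G_2=1279
G_2=1279  [base 4] 4^(4 + 1) + 3·4^3 + 3·4^2 + 3·4 + 3  →[4↦5]→  5^(5 + 1) + 3·5^3 + 3·5^2 + 3·5 + 3 = 16093  −1 ⇒ G_3=16092
G_3=16092  [base 5] 5^(5 + 1) + 3·5^3 + 3·5^2 + 3·5 + 2  →[5↦6]→  6^(6 + 1) + 3·6^3 + 3·6^2 + 3·6 + 2 = 280712  −1 ⇒ G_4=280711
G_4=280711  [base 6] 6^(6 + 1) + 3·6^3 + 3·6^2 + 3·6 + 1  →[6↦7]→  7^(7 + 1) + 3·7^3 + 3·7^2 + 3·7 + 1 = 5765999  −1 ⇒ G_5=5765998
G_5=5765998  [base 7] 7^(7 + 1) + 3·7^3 + 3·7^2 + 3·7  →[7↦8]→  8^(8 + 1) + 3·8^3 + 3·8^2 + 3·8 = 134219480  −1 ⇒ G_6=134219479
G_6=134219479  [base 8] 8^(8 + 1) + 3·8^3 + 3·8^2 + 2·8 + 7  →[8↦9]→  9^(9 + 1) + 3·9^3 + 3·9^2 + 2·9 + 7 = 3486786856  −1 ⇒ G_7=3486786855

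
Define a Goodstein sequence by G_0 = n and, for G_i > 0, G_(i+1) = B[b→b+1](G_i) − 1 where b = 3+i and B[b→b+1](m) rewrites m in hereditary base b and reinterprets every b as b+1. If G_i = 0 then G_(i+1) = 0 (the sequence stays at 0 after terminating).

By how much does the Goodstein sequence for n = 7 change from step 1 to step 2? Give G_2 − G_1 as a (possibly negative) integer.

1

7 —HB3→ 2·3 + 1 —bump→ 2·4 + 1 = 9 —(−1)→ 8
8 —HB4→ 2·4 —bump→ 2·5 = 10 —(−1)→ 9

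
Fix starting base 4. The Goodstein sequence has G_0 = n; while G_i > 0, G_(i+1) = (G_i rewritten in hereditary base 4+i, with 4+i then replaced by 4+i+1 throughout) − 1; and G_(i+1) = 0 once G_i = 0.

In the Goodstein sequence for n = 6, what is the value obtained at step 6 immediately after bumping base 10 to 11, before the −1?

3

G_0=6  [base 4] 4 + 2  →[4↦5]→  5 + 2 = 7  −1 ⇒ G_1=6
G_1=6  [base 5] 5 + 1  →[5↦6]→  6 + 1 = 7  −1 ⇒ G_2=6
G_2=6  [base 6] 6  →[6↦7]→  7 = 7  −1 ⇒ G_3=6
G_3=6  [base 7] 6  →[7↦8]→  6 = 6  −1 ⇒ G_4=5
G_4=5  [base 8] 5  →[8↦9]→  5 = 5  −1 ⇒ G_5=4
G_5=4  [base 9] 4  →[9↦10]→  4 = 4  −1 ⇒ G_6=3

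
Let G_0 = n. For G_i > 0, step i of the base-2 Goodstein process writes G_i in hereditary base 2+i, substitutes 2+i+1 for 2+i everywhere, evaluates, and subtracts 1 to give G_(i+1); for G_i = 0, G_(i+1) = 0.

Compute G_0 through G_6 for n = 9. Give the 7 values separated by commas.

step 0: 9 = 2^(2 + 1) + 1; sub 3 for 2: 3^(3 + 1) + 1; = 82; G_1 = 82−1 = 81
step 1: 81 = 3^(3 + 1); sub 4 for 3: 4^(4 + 1); = 1024; G_2 = 1024−1 = 1023
step 2: 1023 = 3·4^4 + 3·4^3 + 3·4^2 + 3·4 + 3; sub 5 for 4: 3·5^5 + 3·5^3 + 3·5^2 + 3·5 + 3; = 9843; G_3 = 9843−1 = 9842
step 3: 9842 = 3·5^5 + 3·5^3 + 3·5^2 + 3·5 + 2; sub 6 for 5: 3·6^6 + 3·6^3 + 3·6^2 + 3·6 + 2; = 140744; G_4 = 140744−1 = 140743
step 4: 140743 = 3·6^6 + 3·6^3 + 3·6^2 + 3·6 + 1; sub 7 for 6: 3·7^7 + 3·7^3 + 3·7^2 + 3·7 + 1; = 2471827; G_5 = 2471827−1 = 2471826
step 5: 2471826 = 3·7^7 + 3·7^3 + 3·7^2 + 3·7; sub 8 for 7: 3·8^8 + 3·8^3 + 3·8^2 + 3·8; = 50333400; G_6 = 50333400−1 = 50333399

9, 81, 1023, 9842, 140743, 2471826, 50333399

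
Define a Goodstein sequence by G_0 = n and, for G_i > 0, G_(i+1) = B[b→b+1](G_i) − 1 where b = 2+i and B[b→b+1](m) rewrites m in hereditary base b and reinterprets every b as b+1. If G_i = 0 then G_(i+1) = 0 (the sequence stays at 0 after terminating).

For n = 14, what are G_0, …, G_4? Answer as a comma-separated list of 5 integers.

14, 110, 1281, 18750, 326591

base 2: 14 = 2^(2 + 1) + 2^2 + 2; at 3: 3^(3 + 1) + 3^3 + 3 = 111; next = 110
base 3: 110 = 3^(3 + 1) + 3^3 + 2; at 4: 4^(4 + 1) + 4^4 + 2 = 1282; next = 1281
base 4: 1281 = 4^(4 + 1) + 4^4 + 1; at 5: 5^(5 + 1) + 5^5 + 1 = 18751; next = 18750
base 5: 18750 = 5^(5 + 1) + 5^5; at 6: 6^(6 + 1) + 6^6 = 326592; next = 326591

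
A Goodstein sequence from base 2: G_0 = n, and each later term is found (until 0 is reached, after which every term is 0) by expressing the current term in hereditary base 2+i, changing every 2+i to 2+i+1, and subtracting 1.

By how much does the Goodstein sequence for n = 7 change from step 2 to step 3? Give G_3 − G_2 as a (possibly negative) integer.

2868

[0] 7 ≡ 2^2 + 2 + 1 (base 2). Lift 3: 31. −1: 30.
[1] 30 ≡ 3^3 + 3 (base 3). Lift 4: 260. −1: 259.
[2] 259 ≡ 4^4 + 3 (base 4). Lift 5: 3128. −1: 3127.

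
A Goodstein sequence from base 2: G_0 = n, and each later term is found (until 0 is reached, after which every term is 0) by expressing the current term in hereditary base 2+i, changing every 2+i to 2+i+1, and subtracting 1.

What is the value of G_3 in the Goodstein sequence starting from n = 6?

base 2: 6 = 2^2 + 2; at 3: 3^3 + 3 = 30; next = 29
base 3: 29 = 3^3 + 2; at 4: 4^4 + 2 = 258; next = 257
base 4: 257 = 4^4 + 1; at 5: 5^5 + 1 = 3126; next = 3125

3125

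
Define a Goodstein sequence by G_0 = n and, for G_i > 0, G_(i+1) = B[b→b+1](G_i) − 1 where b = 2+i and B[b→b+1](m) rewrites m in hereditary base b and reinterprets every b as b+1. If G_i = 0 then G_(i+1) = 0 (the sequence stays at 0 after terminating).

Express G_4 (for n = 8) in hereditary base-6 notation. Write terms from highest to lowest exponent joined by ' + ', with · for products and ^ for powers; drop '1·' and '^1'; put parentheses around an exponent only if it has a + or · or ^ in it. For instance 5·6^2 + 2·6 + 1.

step 0: 8 = 2^(2 + 1); sub 3 for 2: 3^(3 + 1); = 81; G_1 = 81−1 = 80
step 1: 80 = 2·3^3 + 2·3^2 + 2·3 + 2; sub 4 for 3: 2·4^4 + 2·4^2 + 2·4 + 2; = 554; G_2 = 554−1 = 553
step 2: 553 = 2·4^4 + 2·4^2 + 2·4 + 1; sub 5 for 4: 2·5^5 + 2·5^2 + 2·5 + 1; = 6311; G_3 = 6311−1 = 6310
step 3: 6310 = 2·5^5 + 2·5^2 + 2·5; sub 6 for 5: 2·6^6 + 2·6^2 + 2·6; = 93396; G_4 = 93396−1 = 93395
step 4: 93395 = 2·6^6 + 2·6^2 + 6 + 5; sub 7 for 6: 2·7^7 + 2·7^2 + 7 + 5; = 1647196; G_5 = 1647196−1 = 1647195

2·6^6 + 2·6^2 + 6 + 5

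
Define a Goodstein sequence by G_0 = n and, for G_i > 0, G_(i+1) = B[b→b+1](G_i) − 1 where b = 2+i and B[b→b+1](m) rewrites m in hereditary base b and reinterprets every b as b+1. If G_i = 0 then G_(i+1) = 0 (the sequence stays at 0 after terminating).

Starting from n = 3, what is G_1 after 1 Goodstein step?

3

3 —HB2→ 2 + 1 —bump→ 3 + 1 = 4 —(−1)→ 3
3 —HB3→ 3 —bump→ 4 = 4 —(−1)→ 3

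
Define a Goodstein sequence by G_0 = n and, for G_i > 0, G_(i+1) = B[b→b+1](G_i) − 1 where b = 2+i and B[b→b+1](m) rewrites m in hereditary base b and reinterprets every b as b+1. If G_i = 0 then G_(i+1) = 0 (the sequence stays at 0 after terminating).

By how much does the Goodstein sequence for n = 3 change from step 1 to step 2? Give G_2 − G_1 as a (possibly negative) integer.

[0] 3 ≡ 2 + 1 (base 2). Lift 3: 4. −1: 3.
[1] 3 ≡ 3 (base 3). Lift 4: 4. −1: 3.

0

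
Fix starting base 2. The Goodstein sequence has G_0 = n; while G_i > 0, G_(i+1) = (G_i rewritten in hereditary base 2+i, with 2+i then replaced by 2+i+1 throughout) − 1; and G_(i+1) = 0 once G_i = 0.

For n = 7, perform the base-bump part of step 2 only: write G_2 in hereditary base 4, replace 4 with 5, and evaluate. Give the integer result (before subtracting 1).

step 0: 7 = 2^2 + 2 + 1; sub 3 for 2: 3^3 + 3 + 1; = 31; G_1 = 31−1 = 30
step 1: 30 = 3^3 + 3; sub 4 for 3: 4^4 + 4; = 260; G_2 = 260−1 = 259
step 2: 259 = 4^4 + 3; sub 5 for 4: 5^5 + 3; = 3128; G_3 = 3128−1 = 3127

3128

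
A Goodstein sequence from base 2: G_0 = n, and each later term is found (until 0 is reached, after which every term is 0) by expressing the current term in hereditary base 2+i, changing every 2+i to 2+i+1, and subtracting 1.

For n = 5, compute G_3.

i=0: 5 = 2^2 + 1 (b=2); 2→3: 3^3 + 1 = 28; 28−1 = 27
i=1: 27 = 3^3 (b=3); 3→4: 4^4 = 256; 256−1 = 255
i=2: 255 = 3·4^3 + 3·4^2 + 3·4 + 3 (b=4); 4→5: 3·5^3 + 3·5^2 + 3·5 + 3 = 468; 468−1 = 467
i=3: 467 = 3·5^3 + 3·5^2 + 3·5 + 2 (b=5); 5→6: 3·6^3 + 3·6^2 + 3·6 + 2 = 776; 776−1 = 775

467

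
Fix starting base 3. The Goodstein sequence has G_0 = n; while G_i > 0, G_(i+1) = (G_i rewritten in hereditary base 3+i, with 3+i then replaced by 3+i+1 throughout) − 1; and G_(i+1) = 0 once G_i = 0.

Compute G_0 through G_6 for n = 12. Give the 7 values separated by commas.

12 —HB3→ 3^2 + 3 —bump→ 4^2 + 4 = 20 —(−1)→ 19
19 —HB4→ 4^2 + 3 —bump→ 5^2 + 3 = 28 —(−1)→ 27
27 —HB5→ 5^2 + 2 —bump→ 6^2 + 2 = 38 —(−1)→ 37
37 —HB6→ 6^2 + 1 —bump→ 7^2 + 1 = 50 —(−1)→ 49
49 —HB7→ 7^2 —bump→ 8^2 = 64 —(−1)→ 63
63 —HB8→ 7·8 + 7 —bump→ 7·9 + 7 = 70 —(−1)→ 69

12, 19, 27, 37, 49, 63, 69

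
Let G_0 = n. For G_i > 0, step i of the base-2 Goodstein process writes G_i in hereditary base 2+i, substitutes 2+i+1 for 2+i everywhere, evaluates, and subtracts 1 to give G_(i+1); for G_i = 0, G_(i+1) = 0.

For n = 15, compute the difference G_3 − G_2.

17469

G_0=15  [base 2] 2^(2 + 1) + 2^2 + 2 + 1  →[2↦3]→  3^(3 + 1) + 3^3 + 3 + 1 = 112  −1 ⇒ G_1=111
G_1=111  [base 3] 3^(3 + 1) + 3^3 + 3  →[3↦4]→  4^(4 + 1) + 4^4 + 4 = 1284  −1 ⇒ G_2=1283
G_2=1283  [base 4] 4^(4 + 1) + 4^4 + 3  →[4↦5]→  5^(5 + 1) + 5^5 + 3 = 18753  −1 ⇒ G_3=18752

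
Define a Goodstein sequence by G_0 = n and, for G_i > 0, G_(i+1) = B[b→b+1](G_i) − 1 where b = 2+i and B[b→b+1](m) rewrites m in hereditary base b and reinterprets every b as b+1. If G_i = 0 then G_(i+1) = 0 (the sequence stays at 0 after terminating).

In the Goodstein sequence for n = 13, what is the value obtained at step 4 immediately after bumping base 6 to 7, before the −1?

5765999

(0) 13|_2 = 2^(2 + 1) + 2^2 + 1 ↦ 3^(3 + 1) + 3^3 + 1|_3 = 109 ⇒ 108
(1) 108|_3 = 3^(3 + 1) + 3^3 ↦ 4^(4 + 1) + 4^4|_4 = 1280 ⇒ 1279
(2) 1279|_4 = 4^(4 + 1) + 3·4^3 + 3·4^2 + 3·4 + 3 ↦ 5^(5 + 1) + 3·5^3 + 3·5^2 + 3·5 + 3|_5 = 16093 ⇒ 16092
(3) 16092|_5 = 5^(5 + 1) + 3·5^3 + 3·5^2 + 3·5 + 2 ↦ 6^(6 + 1) + 3·6^3 + 3·6^2 + 3·6 + 2|_6 = 280712 ⇒ 280711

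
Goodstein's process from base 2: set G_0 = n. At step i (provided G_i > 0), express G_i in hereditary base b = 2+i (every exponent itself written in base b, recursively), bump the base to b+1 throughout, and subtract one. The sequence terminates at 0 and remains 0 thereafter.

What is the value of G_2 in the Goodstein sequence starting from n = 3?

3

i=0: 3 = 2 + 1 (b=2); 2→3: 3 + 1 = 4; 4−1 = 3
i=1: 3 = 3 (b=3); 3→4: 4 = 4; 4−1 = 3
i=2: 3 = 3 (b=4); 4→5: 3 = 3; 3−1 = 2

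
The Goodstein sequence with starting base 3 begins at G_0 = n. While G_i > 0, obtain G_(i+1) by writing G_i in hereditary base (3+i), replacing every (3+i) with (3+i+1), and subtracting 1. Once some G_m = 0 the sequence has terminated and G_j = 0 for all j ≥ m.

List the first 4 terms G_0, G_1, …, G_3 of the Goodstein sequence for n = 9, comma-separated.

9, 15, 17, 19

(0) 9|_3 = 3^2 ↦ 4^2|_4 = 16 ⇒ 15
(1) 15|_4 = 3·4 + 3 ↦ 3·5 + 3|_5 = 18 ⇒ 17
(2) 17|_5 = 3·5 + 2 ↦ 3·6 + 2|_6 = 20 ⇒ 19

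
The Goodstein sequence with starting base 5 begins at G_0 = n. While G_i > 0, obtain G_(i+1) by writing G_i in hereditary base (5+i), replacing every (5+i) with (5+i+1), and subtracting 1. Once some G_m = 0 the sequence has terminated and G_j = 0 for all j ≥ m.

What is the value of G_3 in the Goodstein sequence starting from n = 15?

step 0: 15 = 3·5; sub 6 for 5: 3·6; = 18; G_1 = 18−1 = 17
step 1: 17 = 2·6 + 5; sub 7 for 6: 2·7 + 5; = 19; G_2 = 19−1 = 18
step 2: 18 = 2·7 + 4; sub 8 for 7: 2·8 + 4; = 20; G_3 = 20−1 = 19
step 3: 19 = 2·8 + 3; sub 9 for 8: 2·9 + 3; = 21; G_4 = 21−1 = 20

19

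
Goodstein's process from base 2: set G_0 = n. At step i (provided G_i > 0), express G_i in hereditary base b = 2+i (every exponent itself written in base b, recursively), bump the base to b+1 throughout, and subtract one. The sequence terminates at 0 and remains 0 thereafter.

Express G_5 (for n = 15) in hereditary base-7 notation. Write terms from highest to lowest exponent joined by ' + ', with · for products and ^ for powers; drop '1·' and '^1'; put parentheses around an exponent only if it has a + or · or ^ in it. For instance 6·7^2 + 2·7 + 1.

7^(7 + 1) + 7^7

(0) 15|_2 = 2^(2 + 1) + 2^2 + 2 + 1 ↦ 3^(3 + 1) + 3^3 + 3 + 1|_3 = 112 ⇒ 111
(1) 111|_3 = 3^(3 + 1) + 3^3 + 3 ↦ 4^(4 + 1) + 4^4 + 4|_4 = 1284 ⇒ 1283
(2) 1283|_4 = 4^(4 + 1) + 4^4 + 3 ↦ 5^(5 + 1) + 5^5 + 3|_5 = 18753 ⇒ 18752
(3) 18752|_5 = 5^(5 + 1) + 5^5 + 2 ↦ 6^(6 + 1) + 6^6 + 2|_6 = 326594 ⇒ 326593
(4) 326593|_6 = 6^(6 + 1) + 6^6 + 1 ↦ 7^(7 + 1) + 7^7 + 1|_7 = 6588345 ⇒ 6588344
(5) 6588344|_7 = 7^(7 + 1) + 7^7 ↦ 8^(8 + 1) + 8^8|_8 = 150994944 ⇒ 150994943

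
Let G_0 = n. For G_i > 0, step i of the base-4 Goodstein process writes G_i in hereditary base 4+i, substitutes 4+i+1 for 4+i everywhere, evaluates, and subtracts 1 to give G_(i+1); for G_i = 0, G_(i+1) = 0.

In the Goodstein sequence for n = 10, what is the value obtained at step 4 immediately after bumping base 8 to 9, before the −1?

10 —HB4→ 2·4 + 2 —bump→ 2·5 + 2 = 12 —(−1)→ 11
11 —HB5→ 2·5 + 1 —bump→ 2·6 + 1 = 13 —(−1)→ 12
12 —HB6→ 2·6 —bump→ 2·7 = 14 —(−1)→ 13
13 —HB7→ 7 + 6 —bump→ 8 + 6 = 14 —(−1)→ 13
13 —HB8→ 8 + 5 —bump→ 9 + 5 = 14 —(−1)→ 13

14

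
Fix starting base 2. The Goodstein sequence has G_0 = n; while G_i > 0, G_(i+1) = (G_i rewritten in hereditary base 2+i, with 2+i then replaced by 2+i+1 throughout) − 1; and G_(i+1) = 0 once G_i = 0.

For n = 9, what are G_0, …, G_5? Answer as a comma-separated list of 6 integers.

9, 81, 1023, 9842, 140743, 2471826

[0] 9 ≡ 2^(2 + 1) + 1 (base 2). Lift 3: 82. −1: 81.
[1] 81 ≡ 3^(3 + 1) (base 3). Lift 4: 1024. −1: 1023.
[2] 1023 ≡ 3·4^4 + 3·4^3 + 3·4^2 + 3·4 + 3 (base 4). Lift 5: 9843. −1: 9842.
[3] 9842 ≡ 3·5^5 + 3·5^3 + 3·5^2 + 3·5 + 2 (base 5). Lift 6: 140744. −1: 140743.
[4] 140743 ≡ 3·6^6 + 3·6^3 + 3·6^2 + 3·6 + 1 (base 6). Lift 7: 2471827. −1: 2471826.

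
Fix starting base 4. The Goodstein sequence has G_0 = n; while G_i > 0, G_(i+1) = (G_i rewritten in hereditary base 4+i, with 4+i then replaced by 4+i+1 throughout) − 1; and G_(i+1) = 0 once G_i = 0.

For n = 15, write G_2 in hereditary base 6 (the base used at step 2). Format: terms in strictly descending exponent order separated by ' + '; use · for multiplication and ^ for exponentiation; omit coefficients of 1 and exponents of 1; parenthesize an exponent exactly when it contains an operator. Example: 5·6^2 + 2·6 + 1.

15 —HB4→ 3·4 + 3 —bump→ 3·5 + 3 = 18 —(−1)→ 17
17 —HB5→ 3·5 + 2 —bump→ 3·6 + 2 = 20 —(−1)→ 19

3·6 + 1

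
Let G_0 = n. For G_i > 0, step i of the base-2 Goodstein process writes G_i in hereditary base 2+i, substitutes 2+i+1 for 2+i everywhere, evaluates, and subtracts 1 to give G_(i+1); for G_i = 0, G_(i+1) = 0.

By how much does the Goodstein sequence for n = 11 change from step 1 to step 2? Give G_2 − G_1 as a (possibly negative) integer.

i=0: 11 = 2^(2 + 1) + 2 + 1 (b=2); 2→3: 3^(3 + 1) + 3 + 1 = 85; 85−1 = 84
i=1: 84 = 3^(3 + 1) + 3 (b=3); 3→4: 4^(4 + 1) + 4 = 1028; 1028−1 = 1027

943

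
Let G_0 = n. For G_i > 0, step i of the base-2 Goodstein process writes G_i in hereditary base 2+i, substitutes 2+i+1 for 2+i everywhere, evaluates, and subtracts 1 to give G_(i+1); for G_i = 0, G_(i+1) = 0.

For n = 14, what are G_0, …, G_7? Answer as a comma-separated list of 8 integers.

[0] 14 ≡ 2^(2 + 1) + 2^2 + 2 (base 2). Lift 3: 111. −1: 110.
[1] 110 ≡ 3^(3 + 1) + 3^3 + 2 (base 3). Lift 4: 1282. −1: 1281.
[2] 1281 ≡ 4^(4 + 1) + 4^4 + 1 (base 4). Lift 5: 18751. −1: 18750.
[3] 18750 ≡ 5^(5 + 1) + 5^5 (base 5). Lift 6: 326592. −1: 326591.
[4] 326591 ≡ 6^(6 + 1) + 5·6^5 + 5·6^4 + 5·6^3 + 5·6^2 + 5·6 + 5 (base 6). Lift 7: 5862841. −1: 5862840.
[5] 5862840 ≡ 7^(7 + 1) + 5·7^5 + 5·7^4 + 5·7^3 + 5·7^2 + 5·7 + 4 (base 7). Lift 8: 134404972. −1: 134404971.
[6] 134404971 ≡ 8^(8 + 1) + 5·8^5 + 5·8^4 + 5·8^3 + 5·8^2 + 5·8 + 3 (base 8). Lift 9: 3487116549. −1: 3487116548.

14, 110, 1281, 18750, 326591, 5862840, 134404971, 3487116548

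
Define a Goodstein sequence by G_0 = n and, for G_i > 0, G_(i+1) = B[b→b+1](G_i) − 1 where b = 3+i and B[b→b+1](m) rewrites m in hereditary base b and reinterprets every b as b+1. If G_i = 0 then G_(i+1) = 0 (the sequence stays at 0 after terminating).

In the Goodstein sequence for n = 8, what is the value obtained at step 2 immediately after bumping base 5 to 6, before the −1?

12

G_0 = 8. HB_3(8) = 2·3 + 2. Bump = 10. G_1 = 9.
G_1 = 9. HB_4(9) = 2·4 + 1. Bump = 11. G_2 = 10.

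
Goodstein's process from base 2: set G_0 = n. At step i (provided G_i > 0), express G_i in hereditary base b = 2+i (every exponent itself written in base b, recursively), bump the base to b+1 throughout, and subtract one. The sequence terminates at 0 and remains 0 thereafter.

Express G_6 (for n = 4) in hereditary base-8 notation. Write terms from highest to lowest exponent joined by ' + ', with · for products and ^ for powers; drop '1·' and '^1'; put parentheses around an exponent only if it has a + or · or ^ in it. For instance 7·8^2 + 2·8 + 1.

2·8^2 + 8 + 3

i=0: 4 = 2^2 (b=2); 2→3: 3^3 = 27; 27−1 = 26
i=1: 26 = 2·3^2 + 2·3 + 2 (b=3); 3→4: 2·4^2 + 2·4 + 2 = 42; 42−1 = 41
i=2: 41 = 2·4^2 + 2·4 + 1 (b=4); 4→5: 2·5^2 + 2·5 + 1 = 61; 61−1 = 60
i=3: 60 = 2·5^2 + 2·5 (b=5); 5→6: 2·6^2 + 2·6 = 84; 84−1 = 83
i=4: 83 = 2·6^2 + 6 + 5 (b=6); 6→7: 2·7^2 + 7 + 5 = 110; 110−1 = 109
i=5: 109 = 2·7^2 + 7 + 4 (b=7); 7→8: 2·8^2 + 8 + 4 = 140; 140−1 = 139
i=6: 139 = 2·8^2 + 8 + 3 (b=8); 8→9: 2·9^2 + 9 + 3 = 174; 174−1 = 173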